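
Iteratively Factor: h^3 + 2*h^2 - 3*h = (h)*(h^2 + 2*h - 3) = h*(h - 1)*(h + 3)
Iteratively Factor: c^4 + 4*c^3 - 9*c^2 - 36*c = (c + 3)*(c^3 + c^2 - 12*c) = c*(c + 3)*(c^2 + c - 12) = c*(c - 3)*(c + 3)*(c + 4)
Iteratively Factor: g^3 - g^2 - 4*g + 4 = (g - 1)*(g^2 - 4) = (g - 2)*(g - 1)*(g + 2)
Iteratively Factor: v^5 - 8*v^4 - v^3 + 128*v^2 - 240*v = (v - 3)*(v^4 - 5*v^3 - 16*v^2 + 80*v) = (v - 5)*(v - 3)*(v^3 - 16*v) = (v - 5)*(v - 4)*(v - 3)*(v^2 + 4*v) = v*(v - 5)*(v - 4)*(v - 3)*(v + 4)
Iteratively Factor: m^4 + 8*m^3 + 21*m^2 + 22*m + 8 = (m + 1)*(m^3 + 7*m^2 + 14*m + 8) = (m + 1)*(m + 4)*(m^2 + 3*m + 2) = (m + 1)*(m + 2)*(m + 4)*(m + 1)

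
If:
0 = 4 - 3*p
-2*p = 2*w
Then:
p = 4/3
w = -4/3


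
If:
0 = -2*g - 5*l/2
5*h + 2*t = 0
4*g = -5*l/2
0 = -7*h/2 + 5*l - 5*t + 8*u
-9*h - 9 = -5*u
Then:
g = 0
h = -8/13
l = 0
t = 20/13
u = 9/13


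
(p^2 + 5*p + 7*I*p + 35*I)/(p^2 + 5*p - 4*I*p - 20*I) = (p + 7*I)/(p - 4*I)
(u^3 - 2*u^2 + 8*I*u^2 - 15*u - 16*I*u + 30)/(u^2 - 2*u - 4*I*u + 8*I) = (u^2 + 8*I*u - 15)/(u - 4*I)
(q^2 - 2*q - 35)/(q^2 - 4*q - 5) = (-q^2 + 2*q + 35)/(-q^2 + 4*q + 5)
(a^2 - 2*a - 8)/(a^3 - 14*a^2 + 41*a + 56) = (a^2 - 2*a - 8)/(a^3 - 14*a^2 + 41*a + 56)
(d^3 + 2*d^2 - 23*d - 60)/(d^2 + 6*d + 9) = (d^2 - d - 20)/(d + 3)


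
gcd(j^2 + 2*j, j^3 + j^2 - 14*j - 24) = j + 2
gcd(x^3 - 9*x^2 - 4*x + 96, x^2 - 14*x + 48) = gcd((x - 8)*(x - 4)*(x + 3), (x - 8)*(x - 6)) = x - 8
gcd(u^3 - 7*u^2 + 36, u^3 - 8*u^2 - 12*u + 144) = u - 6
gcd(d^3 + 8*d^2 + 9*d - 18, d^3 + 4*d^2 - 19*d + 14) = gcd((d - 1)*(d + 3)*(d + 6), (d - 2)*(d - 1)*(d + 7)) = d - 1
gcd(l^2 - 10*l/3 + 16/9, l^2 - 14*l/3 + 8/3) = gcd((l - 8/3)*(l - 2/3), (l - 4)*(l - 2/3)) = l - 2/3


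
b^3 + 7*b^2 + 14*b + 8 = (b + 1)*(b + 2)*(b + 4)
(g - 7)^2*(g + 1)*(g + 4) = g^4 - 9*g^3 - 17*g^2 + 189*g + 196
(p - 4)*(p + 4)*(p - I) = p^3 - I*p^2 - 16*p + 16*I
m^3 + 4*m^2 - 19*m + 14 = (m - 2)*(m - 1)*(m + 7)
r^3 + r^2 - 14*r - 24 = (r - 4)*(r + 2)*(r + 3)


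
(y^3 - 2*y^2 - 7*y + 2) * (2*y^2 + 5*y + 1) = 2*y^5 + y^4 - 23*y^3 - 33*y^2 + 3*y + 2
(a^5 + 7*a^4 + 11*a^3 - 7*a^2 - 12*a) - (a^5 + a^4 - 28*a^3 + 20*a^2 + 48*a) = 6*a^4 + 39*a^3 - 27*a^2 - 60*a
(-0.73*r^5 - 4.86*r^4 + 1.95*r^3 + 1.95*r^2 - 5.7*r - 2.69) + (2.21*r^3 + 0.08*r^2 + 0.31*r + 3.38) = -0.73*r^5 - 4.86*r^4 + 4.16*r^3 + 2.03*r^2 - 5.39*r + 0.69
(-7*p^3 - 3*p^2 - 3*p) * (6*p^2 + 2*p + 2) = -42*p^5 - 32*p^4 - 38*p^3 - 12*p^2 - 6*p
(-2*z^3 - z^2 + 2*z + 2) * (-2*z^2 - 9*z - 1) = 4*z^5 + 20*z^4 + 7*z^3 - 21*z^2 - 20*z - 2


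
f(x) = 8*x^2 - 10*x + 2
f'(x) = 16*x - 10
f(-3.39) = 127.84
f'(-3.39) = -64.24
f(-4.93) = 245.74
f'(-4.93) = -88.88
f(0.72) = -1.05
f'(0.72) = 1.52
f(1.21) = 1.61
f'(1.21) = 9.36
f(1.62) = 6.80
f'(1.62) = 15.92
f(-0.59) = 10.68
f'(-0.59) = -19.44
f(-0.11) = 3.20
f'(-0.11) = -11.76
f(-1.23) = 26.40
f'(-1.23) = -29.68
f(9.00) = 560.00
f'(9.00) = 134.00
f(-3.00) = 104.00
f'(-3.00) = -58.00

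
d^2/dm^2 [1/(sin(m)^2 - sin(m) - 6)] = (4*sin(m)^4 - 3*sin(m)^3 + 19*sin(m)^2 - 14)/(sin(m) + cos(m)^2 + 5)^3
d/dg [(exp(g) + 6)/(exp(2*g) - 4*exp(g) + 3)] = (-2*(exp(g) - 2)*(exp(g) + 6) + exp(2*g) - 4*exp(g) + 3)*exp(g)/(exp(2*g) - 4*exp(g) + 3)^2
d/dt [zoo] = 0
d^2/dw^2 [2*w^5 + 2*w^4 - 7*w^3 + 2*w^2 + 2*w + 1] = 40*w^3 + 24*w^2 - 42*w + 4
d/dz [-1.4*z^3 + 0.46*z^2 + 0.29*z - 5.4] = -4.2*z^2 + 0.92*z + 0.29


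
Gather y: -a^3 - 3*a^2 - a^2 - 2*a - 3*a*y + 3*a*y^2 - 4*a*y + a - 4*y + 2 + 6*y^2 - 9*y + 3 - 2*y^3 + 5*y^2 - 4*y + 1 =-a^3 - 4*a^2 - a - 2*y^3 + y^2*(3*a + 11) + y*(-7*a - 17) + 6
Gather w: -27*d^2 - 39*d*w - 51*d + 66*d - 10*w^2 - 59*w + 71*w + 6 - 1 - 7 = -27*d^2 + 15*d - 10*w^2 + w*(12 - 39*d) - 2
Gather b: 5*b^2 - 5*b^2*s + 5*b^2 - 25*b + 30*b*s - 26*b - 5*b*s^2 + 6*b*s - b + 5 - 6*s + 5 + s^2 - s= b^2*(10 - 5*s) + b*(-5*s^2 + 36*s - 52) + s^2 - 7*s + 10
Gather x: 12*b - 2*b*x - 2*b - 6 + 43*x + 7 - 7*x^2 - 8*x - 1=10*b - 7*x^2 + x*(35 - 2*b)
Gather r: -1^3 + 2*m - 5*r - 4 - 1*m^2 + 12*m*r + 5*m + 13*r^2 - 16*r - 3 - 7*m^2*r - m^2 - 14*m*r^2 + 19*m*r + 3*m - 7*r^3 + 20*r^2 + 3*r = -2*m^2 + 10*m - 7*r^3 + r^2*(33 - 14*m) + r*(-7*m^2 + 31*m - 18) - 8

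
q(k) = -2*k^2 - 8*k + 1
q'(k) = -4*k - 8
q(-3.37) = 5.25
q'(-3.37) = 5.48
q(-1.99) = 9.00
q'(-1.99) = -0.04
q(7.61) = -175.70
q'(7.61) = -38.44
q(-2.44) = 8.61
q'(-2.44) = 1.76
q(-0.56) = 4.85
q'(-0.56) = -5.76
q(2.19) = -26.11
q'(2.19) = -16.76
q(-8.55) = -76.80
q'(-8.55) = 26.20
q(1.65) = -17.64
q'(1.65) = -14.60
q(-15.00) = -329.00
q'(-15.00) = 52.00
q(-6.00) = -23.00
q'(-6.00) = 16.00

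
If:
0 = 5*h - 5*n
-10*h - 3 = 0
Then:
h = -3/10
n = -3/10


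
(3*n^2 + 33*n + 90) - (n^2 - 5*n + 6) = 2*n^2 + 38*n + 84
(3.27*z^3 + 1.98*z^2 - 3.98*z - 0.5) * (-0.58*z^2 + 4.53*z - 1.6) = -1.8966*z^5 + 13.6647*z^4 + 6.0458*z^3 - 20.9074*z^2 + 4.103*z + 0.8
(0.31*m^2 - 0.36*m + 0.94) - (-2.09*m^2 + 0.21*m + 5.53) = 2.4*m^2 - 0.57*m - 4.59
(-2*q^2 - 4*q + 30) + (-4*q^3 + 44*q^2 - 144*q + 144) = -4*q^3 + 42*q^2 - 148*q + 174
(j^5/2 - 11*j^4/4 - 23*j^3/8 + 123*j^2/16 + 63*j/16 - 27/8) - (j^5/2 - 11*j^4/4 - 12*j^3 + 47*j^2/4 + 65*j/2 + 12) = 73*j^3/8 - 65*j^2/16 - 457*j/16 - 123/8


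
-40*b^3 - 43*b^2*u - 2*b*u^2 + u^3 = (-8*b + u)*(b + u)*(5*b + u)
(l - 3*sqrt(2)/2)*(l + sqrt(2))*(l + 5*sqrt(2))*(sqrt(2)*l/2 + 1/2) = sqrt(2)*l^4/2 + 5*l^3 - 7*sqrt(2)*l^2/4 - 19*l - 15*sqrt(2)/2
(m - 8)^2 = m^2 - 16*m + 64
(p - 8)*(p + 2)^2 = p^3 - 4*p^2 - 28*p - 32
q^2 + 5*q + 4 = (q + 1)*(q + 4)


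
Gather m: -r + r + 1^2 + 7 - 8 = 0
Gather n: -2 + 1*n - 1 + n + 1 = 2*n - 2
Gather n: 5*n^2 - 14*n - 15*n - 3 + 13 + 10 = 5*n^2 - 29*n + 20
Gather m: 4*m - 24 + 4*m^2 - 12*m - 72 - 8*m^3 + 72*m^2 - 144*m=-8*m^3 + 76*m^2 - 152*m - 96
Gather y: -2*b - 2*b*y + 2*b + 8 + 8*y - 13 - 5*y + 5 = y*(3 - 2*b)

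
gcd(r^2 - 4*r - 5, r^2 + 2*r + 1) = r + 1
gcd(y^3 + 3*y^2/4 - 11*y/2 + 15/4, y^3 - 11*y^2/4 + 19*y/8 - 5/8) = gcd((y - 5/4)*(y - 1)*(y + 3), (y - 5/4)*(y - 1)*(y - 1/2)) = y^2 - 9*y/4 + 5/4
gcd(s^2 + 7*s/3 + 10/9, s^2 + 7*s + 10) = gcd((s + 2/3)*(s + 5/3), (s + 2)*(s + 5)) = 1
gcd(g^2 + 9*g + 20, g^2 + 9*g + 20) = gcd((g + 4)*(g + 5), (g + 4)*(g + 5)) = g^2 + 9*g + 20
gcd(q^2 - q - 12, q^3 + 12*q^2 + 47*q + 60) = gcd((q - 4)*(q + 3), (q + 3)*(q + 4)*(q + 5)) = q + 3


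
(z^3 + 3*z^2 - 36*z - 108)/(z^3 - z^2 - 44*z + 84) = (z^2 + 9*z + 18)/(z^2 + 5*z - 14)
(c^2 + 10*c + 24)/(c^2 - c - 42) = (c + 4)/(c - 7)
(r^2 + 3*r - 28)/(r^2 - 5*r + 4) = (r + 7)/(r - 1)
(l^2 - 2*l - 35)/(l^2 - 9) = (l^2 - 2*l - 35)/(l^2 - 9)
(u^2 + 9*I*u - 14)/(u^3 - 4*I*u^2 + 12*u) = (u + 7*I)/(u*(u - 6*I))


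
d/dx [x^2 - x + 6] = 2*x - 1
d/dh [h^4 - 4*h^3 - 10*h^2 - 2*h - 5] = 4*h^3 - 12*h^2 - 20*h - 2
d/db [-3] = 0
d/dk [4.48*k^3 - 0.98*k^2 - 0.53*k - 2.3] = 13.44*k^2 - 1.96*k - 0.53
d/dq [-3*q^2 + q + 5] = 1 - 6*q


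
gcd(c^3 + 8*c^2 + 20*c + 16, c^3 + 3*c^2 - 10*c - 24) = c^2 + 6*c + 8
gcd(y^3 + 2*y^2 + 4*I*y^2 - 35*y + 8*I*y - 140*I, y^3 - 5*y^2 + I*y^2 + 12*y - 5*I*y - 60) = y^2 + y*(-5 + 4*I) - 20*I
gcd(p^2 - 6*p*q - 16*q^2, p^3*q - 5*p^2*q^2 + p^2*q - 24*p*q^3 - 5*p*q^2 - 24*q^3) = p - 8*q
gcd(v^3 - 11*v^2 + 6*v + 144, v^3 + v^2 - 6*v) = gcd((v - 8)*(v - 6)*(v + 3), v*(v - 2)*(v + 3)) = v + 3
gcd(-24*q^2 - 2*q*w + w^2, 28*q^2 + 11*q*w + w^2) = 4*q + w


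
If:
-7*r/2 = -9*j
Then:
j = 7*r/18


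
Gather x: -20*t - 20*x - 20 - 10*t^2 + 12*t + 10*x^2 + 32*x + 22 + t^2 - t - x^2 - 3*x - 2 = -9*t^2 - 9*t + 9*x^2 + 9*x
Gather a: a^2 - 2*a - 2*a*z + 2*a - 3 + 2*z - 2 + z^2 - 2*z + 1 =a^2 - 2*a*z + z^2 - 4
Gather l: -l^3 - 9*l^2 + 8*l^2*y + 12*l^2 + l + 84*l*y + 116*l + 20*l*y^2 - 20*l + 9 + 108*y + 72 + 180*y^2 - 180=-l^3 + l^2*(8*y + 3) + l*(20*y^2 + 84*y + 97) + 180*y^2 + 108*y - 99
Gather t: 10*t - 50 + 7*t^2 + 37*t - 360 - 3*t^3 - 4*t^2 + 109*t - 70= -3*t^3 + 3*t^2 + 156*t - 480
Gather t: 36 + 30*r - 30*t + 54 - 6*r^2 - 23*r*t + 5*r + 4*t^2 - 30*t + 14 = -6*r^2 + 35*r + 4*t^2 + t*(-23*r - 60) + 104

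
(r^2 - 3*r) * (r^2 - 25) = r^4 - 3*r^3 - 25*r^2 + 75*r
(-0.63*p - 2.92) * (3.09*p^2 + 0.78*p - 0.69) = -1.9467*p^3 - 9.5142*p^2 - 1.8429*p + 2.0148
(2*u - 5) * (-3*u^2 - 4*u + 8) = -6*u^3 + 7*u^2 + 36*u - 40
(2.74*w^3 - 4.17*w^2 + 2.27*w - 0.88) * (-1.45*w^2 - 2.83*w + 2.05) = -3.973*w^5 - 1.7077*w^4 + 14.1266*w^3 - 13.6966*w^2 + 7.1439*w - 1.804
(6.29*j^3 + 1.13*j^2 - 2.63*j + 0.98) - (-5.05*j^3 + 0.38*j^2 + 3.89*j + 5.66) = 11.34*j^3 + 0.75*j^2 - 6.52*j - 4.68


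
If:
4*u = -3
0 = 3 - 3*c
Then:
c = 1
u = -3/4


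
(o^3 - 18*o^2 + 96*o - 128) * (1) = o^3 - 18*o^2 + 96*o - 128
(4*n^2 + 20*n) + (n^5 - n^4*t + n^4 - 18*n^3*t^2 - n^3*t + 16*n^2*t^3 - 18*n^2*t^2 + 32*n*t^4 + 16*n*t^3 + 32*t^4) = n^5 - n^4*t + n^4 - 18*n^3*t^2 - n^3*t + 16*n^2*t^3 - 18*n^2*t^2 + 4*n^2 + 32*n*t^4 + 16*n*t^3 + 20*n + 32*t^4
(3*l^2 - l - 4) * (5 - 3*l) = -9*l^3 + 18*l^2 + 7*l - 20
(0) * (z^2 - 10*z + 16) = 0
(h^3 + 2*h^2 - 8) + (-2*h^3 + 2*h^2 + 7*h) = -h^3 + 4*h^2 + 7*h - 8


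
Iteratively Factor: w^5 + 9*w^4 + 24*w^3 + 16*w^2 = (w + 1)*(w^4 + 8*w^3 + 16*w^2) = (w + 1)*(w + 4)*(w^3 + 4*w^2) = w*(w + 1)*(w + 4)*(w^2 + 4*w) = w*(w + 1)*(w + 4)^2*(w)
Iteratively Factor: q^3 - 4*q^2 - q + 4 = (q - 4)*(q^2 - 1) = (q - 4)*(q - 1)*(q + 1)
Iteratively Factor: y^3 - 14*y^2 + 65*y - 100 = (y - 4)*(y^2 - 10*y + 25) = (y - 5)*(y - 4)*(y - 5)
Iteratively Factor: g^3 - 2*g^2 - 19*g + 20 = (g + 4)*(g^2 - 6*g + 5) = (g - 5)*(g + 4)*(g - 1)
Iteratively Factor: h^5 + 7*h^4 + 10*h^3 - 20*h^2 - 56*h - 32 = (h + 2)*(h^4 + 5*h^3 - 20*h - 16) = (h - 2)*(h + 2)*(h^3 + 7*h^2 + 14*h + 8) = (h - 2)*(h + 2)^2*(h^2 + 5*h + 4) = (h - 2)*(h + 2)^2*(h + 4)*(h + 1)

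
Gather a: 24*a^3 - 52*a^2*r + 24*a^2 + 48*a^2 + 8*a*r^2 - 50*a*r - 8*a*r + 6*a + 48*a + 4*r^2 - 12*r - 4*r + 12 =24*a^3 + a^2*(72 - 52*r) + a*(8*r^2 - 58*r + 54) + 4*r^2 - 16*r + 12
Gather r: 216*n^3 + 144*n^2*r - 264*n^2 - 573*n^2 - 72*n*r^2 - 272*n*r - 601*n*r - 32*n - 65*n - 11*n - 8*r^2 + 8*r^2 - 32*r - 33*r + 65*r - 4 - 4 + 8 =216*n^3 - 837*n^2 - 72*n*r^2 - 108*n + r*(144*n^2 - 873*n)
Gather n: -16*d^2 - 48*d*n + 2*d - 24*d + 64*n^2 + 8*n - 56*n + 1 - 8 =-16*d^2 - 22*d + 64*n^2 + n*(-48*d - 48) - 7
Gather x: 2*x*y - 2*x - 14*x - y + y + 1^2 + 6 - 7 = x*(2*y - 16)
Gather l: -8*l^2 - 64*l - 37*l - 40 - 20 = -8*l^2 - 101*l - 60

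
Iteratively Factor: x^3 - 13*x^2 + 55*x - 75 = (x - 3)*(x^2 - 10*x + 25) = (x - 5)*(x - 3)*(x - 5)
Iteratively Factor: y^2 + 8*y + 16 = (y + 4)*(y + 4)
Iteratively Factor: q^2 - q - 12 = (q - 4)*(q + 3)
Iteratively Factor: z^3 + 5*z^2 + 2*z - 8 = (z + 4)*(z^2 + z - 2) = (z + 2)*(z + 4)*(z - 1)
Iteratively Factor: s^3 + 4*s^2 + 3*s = (s)*(s^2 + 4*s + 3) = s*(s + 1)*(s + 3)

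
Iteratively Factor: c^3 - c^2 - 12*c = (c - 4)*(c^2 + 3*c) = c*(c - 4)*(c + 3)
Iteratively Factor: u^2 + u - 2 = (u - 1)*(u + 2)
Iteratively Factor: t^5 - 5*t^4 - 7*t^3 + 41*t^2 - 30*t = (t + 3)*(t^4 - 8*t^3 + 17*t^2 - 10*t) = (t - 2)*(t + 3)*(t^3 - 6*t^2 + 5*t) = (t - 2)*(t - 1)*(t + 3)*(t^2 - 5*t) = (t - 5)*(t - 2)*(t - 1)*(t + 3)*(t)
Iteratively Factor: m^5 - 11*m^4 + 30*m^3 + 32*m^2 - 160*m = (m - 4)*(m^4 - 7*m^3 + 2*m^2 + 40*m) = (m - 4)*(m + 2)*(m^3 - 9*m^2 + 20*m) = (m - 5)*(m - 4)*(m + 2)*(m^2 - 4*m) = (m - 5)*(m - 4)^2*(m + 2)*(m)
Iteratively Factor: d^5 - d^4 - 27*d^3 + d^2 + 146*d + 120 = (d - 5)*(d^4 + 4*d^3 - 7*d^2 - 34*d - 24) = (d - 5)*(d + 4)*(d^3 - 7*d - 6) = (d - 5)*(d - 3)*(d + 4)*(d^2 + 3*d + 2) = (d - 5)*(d - 3)*(d + 2)*(d + 4)*(d + 1)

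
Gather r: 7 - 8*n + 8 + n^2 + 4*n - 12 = n^2 - 4*n + 3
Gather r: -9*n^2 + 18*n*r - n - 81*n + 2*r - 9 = -9*n^2 - 82*n + r*(18*n + 2) - 9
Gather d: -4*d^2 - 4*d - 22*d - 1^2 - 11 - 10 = -4*d^2 - 26*d - 22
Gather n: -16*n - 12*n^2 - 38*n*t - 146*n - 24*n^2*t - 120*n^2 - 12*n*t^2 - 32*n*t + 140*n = n^2*(-24*t - 132) + n*(-12*t^2 - 70*t - 22)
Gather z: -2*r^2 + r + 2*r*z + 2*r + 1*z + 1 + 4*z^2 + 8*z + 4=-2*r^2 + 3*r + 4*z^2 + z*(2*r + 9) + 5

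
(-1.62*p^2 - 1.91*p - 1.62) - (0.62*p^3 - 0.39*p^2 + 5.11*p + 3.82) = -0.62*p^3 - 1.23*p^2 - 7.02*p - 5.44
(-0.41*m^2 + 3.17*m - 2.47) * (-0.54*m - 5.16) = 0.2214*m^3 + 0.4038*m^2 - 15.0234*m + 12.7452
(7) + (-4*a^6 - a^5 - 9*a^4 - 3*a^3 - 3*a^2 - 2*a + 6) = -4*a^6 - a^5 - 9*a^4 - 3*a^3 - 3*a^2 - 2*a + 13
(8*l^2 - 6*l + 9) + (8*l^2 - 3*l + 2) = 16*l^2 - 9*l + 11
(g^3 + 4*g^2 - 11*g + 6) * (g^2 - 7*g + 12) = g^5 - 3*g^4 - 27*g^3 + 131*g^2 - 174*g + 72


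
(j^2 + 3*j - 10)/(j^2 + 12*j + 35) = (j - 2)/(j + 7)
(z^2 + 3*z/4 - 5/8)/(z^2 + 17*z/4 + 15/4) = (z - 1/2)/(z + 3)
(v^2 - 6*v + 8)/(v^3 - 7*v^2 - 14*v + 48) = (v - 4)/(v^2 - 5*v - 24)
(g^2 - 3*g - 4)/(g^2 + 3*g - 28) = (g + 1)/(g + 7)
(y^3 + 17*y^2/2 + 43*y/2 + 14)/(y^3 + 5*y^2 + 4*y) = (y + 7/2)/y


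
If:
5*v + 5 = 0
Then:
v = -1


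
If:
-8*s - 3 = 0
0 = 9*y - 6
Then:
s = -3/8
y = 2/3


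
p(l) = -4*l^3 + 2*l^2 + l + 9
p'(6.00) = -407.00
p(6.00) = -777.00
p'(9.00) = -935.00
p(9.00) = -2736.00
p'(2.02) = -39.88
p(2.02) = -13.79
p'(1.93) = -35.98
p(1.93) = -10.38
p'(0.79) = -3.33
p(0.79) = 9.07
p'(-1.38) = -27.37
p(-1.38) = 21.94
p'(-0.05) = 0.77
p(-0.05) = 8.96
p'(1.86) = -33.08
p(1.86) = -7.96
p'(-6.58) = -544.88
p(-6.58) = 1228.57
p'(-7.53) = -709.53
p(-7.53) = 1822.70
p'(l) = -12*l^2 + 4*l + 1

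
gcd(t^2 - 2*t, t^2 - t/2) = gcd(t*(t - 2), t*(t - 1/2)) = t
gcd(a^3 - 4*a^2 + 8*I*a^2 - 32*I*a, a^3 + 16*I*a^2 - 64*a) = a^2 + 8*I*a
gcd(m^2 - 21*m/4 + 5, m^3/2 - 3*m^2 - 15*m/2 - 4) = 1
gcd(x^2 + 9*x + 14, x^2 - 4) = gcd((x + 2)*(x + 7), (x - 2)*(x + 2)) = x + 2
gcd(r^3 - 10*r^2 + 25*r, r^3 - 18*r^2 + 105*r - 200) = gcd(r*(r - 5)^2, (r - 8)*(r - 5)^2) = r^2 - 10*r + 25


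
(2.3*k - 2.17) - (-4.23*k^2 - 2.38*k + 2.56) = 4.23*k^2 + 4.68*k - 4.73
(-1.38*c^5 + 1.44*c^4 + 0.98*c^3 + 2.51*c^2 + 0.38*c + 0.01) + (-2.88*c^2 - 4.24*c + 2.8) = -1.38*c^5 + 1.44*c^4 + 0.98*c^3 - 0.37*c^2 - 3.86*c + 2.81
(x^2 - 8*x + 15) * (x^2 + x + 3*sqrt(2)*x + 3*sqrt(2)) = x^4 - 7*x^3 + 3*sqrt(2)*x^3 - 21*sqrt(2)*x^2 + 7*x^2 + 15*x + 21*sqrt(2)*x + 45*sqrt(2)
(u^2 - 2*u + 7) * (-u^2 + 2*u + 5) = -u^4 + 4*u^3 - 6*u^2 + 4*u + 35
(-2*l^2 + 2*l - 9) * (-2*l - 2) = 4*l^3 + 14*l + 18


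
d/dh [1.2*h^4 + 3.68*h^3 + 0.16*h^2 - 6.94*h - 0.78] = 4.8*h^3 + 11.04*h^2 + 0.32*h - 6.94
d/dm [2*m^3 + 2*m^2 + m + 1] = 6*m^2 + 4*m + 1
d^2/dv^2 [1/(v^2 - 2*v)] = 2*(-v*(v - 2) + 4*(v - 1)^2)/(v^3*(v - 2)^3)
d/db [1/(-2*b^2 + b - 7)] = (4*b - 1)/(2*b^2 - b + 7)^2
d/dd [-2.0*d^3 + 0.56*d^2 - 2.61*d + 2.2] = -6.0*d^2 + 1.12*d - 2.61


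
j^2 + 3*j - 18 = (j - 3)*(j + 6)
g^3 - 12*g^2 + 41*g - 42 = (g - 7)*(g - 3)*(g - 2)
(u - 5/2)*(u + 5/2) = u^2 - 25/4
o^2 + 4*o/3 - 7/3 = (o - 1)*(o + 7/3)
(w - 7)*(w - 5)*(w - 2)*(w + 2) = w^4 - 12*w^3 + 31*w^2 + 48*w - 140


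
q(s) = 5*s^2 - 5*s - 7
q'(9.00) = 85.00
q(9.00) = 353.00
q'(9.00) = 85.00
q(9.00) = 353.00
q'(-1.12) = -16.20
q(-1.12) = 4.87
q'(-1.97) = -24.70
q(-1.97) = 22.25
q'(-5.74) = -62.40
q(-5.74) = 186.44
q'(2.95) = 24.50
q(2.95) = 21.76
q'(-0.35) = -8.50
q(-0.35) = -4.64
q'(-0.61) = -11.10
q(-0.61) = -2.09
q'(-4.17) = -46.70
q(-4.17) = 100.79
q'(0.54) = 0.40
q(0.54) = -8.24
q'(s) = 10*s - 5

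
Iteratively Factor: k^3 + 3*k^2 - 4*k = (k + 4)*(k^2 - k) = (k - 1)*(k + 4)*(k)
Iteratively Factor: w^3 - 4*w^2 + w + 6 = (w + 1)*(w^2 - 5*w + 6) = (w - 3)*(w + 1)*(w - 2)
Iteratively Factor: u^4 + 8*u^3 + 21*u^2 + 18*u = (u + 3)*(u^3 + 5*u^2 + 6*u) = (u + 3)^2*(u^2 + 2*u) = u*(u + 3)^2*(u + 2)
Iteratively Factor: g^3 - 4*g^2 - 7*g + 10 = (g - 1)*(g^2 - 3*g - 10) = (g - 5)*(g - 1)*(g + 2)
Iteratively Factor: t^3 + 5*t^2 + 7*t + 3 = (t + 1)*(t^2 + 4*t + 3) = (t + 1)^2*(t + 3)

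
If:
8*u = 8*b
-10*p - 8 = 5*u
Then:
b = u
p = -u/2 - 4/5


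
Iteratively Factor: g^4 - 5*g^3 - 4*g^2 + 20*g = (g + 2)*(g^3 - 7*g^2 + 10*g) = (g - 5)*(g + 2)*(g^2 - 2*g) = g*(g - 5)*(g + 2)*(g - 2)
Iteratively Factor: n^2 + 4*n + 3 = (n + 1)*(n + 3)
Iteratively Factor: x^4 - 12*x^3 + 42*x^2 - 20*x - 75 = (x + 1)*(x^3 - 13*x^2 + 55*x - 75) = (x - 5)*(x + 1)*(x^2 - 8*x + 15) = (x - 5)^2*(x + 1)*(x - 3)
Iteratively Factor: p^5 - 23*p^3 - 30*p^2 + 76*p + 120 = (p + 2)*(p^4 - 2*p^3 - 19*p^2 + 8*p + 60) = (p + 2)*(p + 3)*(p^3 - 5*p^2 - 4*p + 20) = (p - 2)*(p + 2)*(p + 3)*(p^2 - 3*p - 10) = (p - 2)*(p + 2)^2*(p + 3)*(p - 5)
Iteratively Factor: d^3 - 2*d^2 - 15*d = (d - 5)*(d^2 + 3*d) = d*(d - 5)*(d + 3)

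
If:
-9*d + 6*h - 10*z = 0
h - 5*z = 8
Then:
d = 20*z/9 + 16/3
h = 5*z + 8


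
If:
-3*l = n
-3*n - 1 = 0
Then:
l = 1/9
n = -1/3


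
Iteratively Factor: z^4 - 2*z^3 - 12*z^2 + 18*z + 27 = (z + 1)*(z^3 - 3*z^2 - 9*z + 27) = (z - 3)*(z + 1)*(z^2 - 9) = (z - 3)*(z + 1)*(z + 3)*(z - 3)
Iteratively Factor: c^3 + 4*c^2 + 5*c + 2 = (c + 1)*(c^2 + 3*c + 2) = (c + 1)^2*(c + 2)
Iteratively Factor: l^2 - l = (l)*(l - 1)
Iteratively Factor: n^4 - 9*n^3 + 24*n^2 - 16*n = (n - 4)*(n^3 - 5*n^2 + 4*n) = (n - 4)*(n - 1)*(n^2 - 4*n) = (n - 4)^2*(n - 1)*(n)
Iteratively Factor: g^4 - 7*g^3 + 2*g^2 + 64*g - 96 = (g - 4)*(g^3 - 3*g^2 - 10*g + 24) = (g - 4)^2*(g^2 + g - 6) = (g - 4)^2*(g - 2)*(g + 3)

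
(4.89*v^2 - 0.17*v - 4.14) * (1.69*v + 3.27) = 8.2641*v^3 + 15.703*v^2 - 7.5525*v - 13.5378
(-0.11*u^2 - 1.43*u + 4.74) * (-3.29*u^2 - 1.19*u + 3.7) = 0.3619*u^4 + 4.8356*u^3 - 14.2999*u^2 - 10.9316*u + 17.538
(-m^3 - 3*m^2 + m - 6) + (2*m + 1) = -m^3 - 3*m^2 + 3*m - 5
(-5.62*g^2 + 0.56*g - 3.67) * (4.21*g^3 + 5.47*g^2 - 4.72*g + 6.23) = -23.6602*g^5 - 28.3838*g^4 + 14.1389*g^3 - 57.7307*g^2 + 20.8112*g - 22.8641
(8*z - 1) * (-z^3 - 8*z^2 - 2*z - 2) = -8*z^4 - 63*z^3 - 8*z^2 - 14*z + 2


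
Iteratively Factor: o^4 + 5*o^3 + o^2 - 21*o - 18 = (o + 3)*(o^3 + 2*o^2 - 5*o - 6) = (o - 2)*(o + 3)*(o^2 + 4*o + 3) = (o - 2)*(o + 3)^2*(o + 1)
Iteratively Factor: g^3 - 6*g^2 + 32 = (g - 4)*(g^2 - 2*g - 8) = (g - 4)^2*(g + 2)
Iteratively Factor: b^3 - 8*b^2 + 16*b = (b - 4)*(b^2 - 4*b) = b*(b - 4)*(b - 4)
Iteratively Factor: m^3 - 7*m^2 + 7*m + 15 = (m + 1)*(m^2 - 8*m + 15) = (m - 5)*(m + 1)*(m - 3)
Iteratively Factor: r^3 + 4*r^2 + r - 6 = (r - 1)*(r^2 + 5*r + 6) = (r - 1)*(r + 3)*(r + 2)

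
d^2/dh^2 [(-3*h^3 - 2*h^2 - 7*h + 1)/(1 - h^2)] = 2*(10*h^3 + 3*h^2 + 30*h + 1)/(h^6 - 3*h^4 + 3*h^2 - 1)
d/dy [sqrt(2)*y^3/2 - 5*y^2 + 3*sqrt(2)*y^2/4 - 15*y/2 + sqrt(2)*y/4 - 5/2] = 3*sqrt(2)*y^2/2 - 10*y + 3*sqrt(2)*y/2 - 15/2 + sqrt(2)/4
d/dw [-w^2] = -2*w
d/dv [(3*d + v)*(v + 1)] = 3*d + 2*v + 1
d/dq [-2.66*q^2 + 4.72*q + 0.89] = 4.72 - 5.32*q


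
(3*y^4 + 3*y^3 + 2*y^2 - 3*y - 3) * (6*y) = 18*y^5 + 18*y^4 + 12*y^3 - 18*y^2 - 18*y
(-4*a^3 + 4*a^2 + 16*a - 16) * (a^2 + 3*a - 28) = -4*a^5 - 8*a^4 + 140*a^3 - 80*a^2 - 496*a + 448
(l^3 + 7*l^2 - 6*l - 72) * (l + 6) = l^4 + 13*l^3 + 36*l^2 - 108*l - 432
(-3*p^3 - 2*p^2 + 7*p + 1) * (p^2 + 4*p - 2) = -3*p^5 - 14*p^4 + 5*p^3 + 33*p^2 - 10*p - 2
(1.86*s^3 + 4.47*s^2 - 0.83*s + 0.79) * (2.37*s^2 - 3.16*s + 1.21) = 4.4082*s^5 + 4.7163*s^4 - 13.8417*s^3 + 9.9038*s^2 - 3.5007*s + 0.9559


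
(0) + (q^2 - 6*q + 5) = q^2 - 6*q + 5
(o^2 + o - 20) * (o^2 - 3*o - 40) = o^4 - 2*o^3 - 63*o^2 + 20*o + 800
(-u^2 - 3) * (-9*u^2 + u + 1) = 9*u^4 - u^3 + 26*u^2 - 3*u - 3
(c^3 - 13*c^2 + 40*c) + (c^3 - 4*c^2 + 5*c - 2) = 2*c^3 - 17*c^2 + 45*c - 2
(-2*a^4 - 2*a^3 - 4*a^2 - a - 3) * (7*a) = -14*a^5 - 14*a^4 - 28*a^3 - 7*a^2 - 21*a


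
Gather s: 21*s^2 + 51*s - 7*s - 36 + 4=21*s^2 + 44*s - 32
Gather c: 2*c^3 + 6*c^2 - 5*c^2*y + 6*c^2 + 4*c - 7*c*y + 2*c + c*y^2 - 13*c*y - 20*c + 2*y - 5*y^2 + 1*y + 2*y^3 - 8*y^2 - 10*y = 2*c^3 + c^2*(12 - 5*y) + c*(y^2 - 20*y - 14) + 2*y^3 - 13*y^2 - 7*y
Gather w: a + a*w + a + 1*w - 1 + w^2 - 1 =2*a + w^2 + w*(a + 1) - 2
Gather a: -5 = -5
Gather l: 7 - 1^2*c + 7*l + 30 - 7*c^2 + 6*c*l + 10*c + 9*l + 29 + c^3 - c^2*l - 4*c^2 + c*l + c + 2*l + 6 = c^3 - 11*c^2 + 10*c + l*(-c^2 + 7*c + 18) + 72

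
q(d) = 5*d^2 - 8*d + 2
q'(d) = 10*d - 8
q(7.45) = 219.91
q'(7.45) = 66.50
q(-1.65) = 28.81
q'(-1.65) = -24.50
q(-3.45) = 89.11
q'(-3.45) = -42.50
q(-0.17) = 3.50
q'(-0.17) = -9.70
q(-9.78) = 558.48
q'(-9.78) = -105.80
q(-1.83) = 33.38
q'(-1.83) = -26.30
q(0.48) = -0.69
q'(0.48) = -3.20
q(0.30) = 0.05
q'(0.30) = -5.00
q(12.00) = 626.00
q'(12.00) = 112.00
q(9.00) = 335.00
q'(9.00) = 82.00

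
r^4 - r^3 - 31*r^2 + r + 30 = (r - 6)*(r - 1)*(r + 1)*(r + 5)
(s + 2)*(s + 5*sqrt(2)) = s^2 + 2*s + 5*sqrt(2)*s + 10*sqrt(2)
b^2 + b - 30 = (b - 5)*(b + 6)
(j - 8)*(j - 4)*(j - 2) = j^3 - 14*j^2 + 56*j - 64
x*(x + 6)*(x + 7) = x^3 + 13*x^2 + 42*x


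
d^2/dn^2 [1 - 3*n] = 0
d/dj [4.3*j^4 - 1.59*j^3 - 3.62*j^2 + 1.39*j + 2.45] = 17.2*j^3 - 4.77*j^2 - 7.24*j + 1.39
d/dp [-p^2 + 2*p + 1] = 2 - 2*p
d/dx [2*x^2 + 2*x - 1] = 4*x + 2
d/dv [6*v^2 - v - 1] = 12*v - 1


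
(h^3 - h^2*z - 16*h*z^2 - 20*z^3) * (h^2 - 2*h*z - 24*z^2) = h^5 - 3*h^4*z - 38*h^3*z^2 + 36*h^2*z^3 + 424*h*z^4 + 480*z^5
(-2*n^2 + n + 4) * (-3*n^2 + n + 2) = 6*n^4 - 5*n^3 - 15*n^2 + 6*n + 8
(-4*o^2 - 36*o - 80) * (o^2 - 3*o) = -4*o^4 - 24*o^3 + 28*o^2 + 240*o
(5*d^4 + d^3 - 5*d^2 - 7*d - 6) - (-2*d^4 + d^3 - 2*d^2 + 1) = 7*d^4 - 3*d^2 - 7*d - 7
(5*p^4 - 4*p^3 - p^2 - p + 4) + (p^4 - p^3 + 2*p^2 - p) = 6*p^4 - 5*p^3 + p^2 - 2*p + 4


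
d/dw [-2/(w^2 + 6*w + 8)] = 4*(w + 3)/(w^2 + 6*w + 8)^2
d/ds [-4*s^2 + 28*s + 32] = 28 - 8*s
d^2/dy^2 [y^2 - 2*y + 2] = 2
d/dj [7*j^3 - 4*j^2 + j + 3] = 21*j^2 - 8*j + 1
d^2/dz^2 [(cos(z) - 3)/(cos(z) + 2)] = 5*(cos(z)^2 - 2*cos(z) - 2)/(cos(z) + 2)^3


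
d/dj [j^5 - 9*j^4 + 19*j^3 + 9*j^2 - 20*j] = 5*j^4 - 36*j^3 + 57*j^2 + 18*j - 20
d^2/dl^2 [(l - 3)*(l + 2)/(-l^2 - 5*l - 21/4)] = 24*(32*l^3 + 180*l^2 + 396*l + 345)/(64*l^6 + 960*l^5 + 5808*l^4 + 18080*l^3 + 30492*l^2 + 26460*l + 9261)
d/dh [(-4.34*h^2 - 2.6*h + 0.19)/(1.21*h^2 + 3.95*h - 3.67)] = (-13.997*h^2 + 31.3958*h + 8.7915)/(1.4641*h^4 + 9.559*h^3 + 6.7211*h^2 - 28.993*h + 13.4689)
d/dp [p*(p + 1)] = 2*p + 1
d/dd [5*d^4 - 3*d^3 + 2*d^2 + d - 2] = 20*d^3 - 9*d^2 + 4*d + 1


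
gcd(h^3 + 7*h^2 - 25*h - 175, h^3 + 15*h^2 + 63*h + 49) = h + 7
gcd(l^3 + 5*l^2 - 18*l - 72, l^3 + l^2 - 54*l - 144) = l^2 + 9*l + 18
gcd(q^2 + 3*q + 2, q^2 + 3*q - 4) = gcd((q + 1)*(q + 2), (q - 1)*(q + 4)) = 1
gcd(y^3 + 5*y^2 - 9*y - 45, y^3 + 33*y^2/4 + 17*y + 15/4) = y^2 + 8*y + 15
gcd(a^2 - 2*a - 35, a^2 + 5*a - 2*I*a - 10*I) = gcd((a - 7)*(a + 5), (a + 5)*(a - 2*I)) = a + 5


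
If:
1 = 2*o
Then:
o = 1/2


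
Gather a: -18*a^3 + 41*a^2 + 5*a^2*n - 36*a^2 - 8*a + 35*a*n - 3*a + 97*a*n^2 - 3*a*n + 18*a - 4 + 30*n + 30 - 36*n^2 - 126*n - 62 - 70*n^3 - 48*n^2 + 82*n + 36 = -18*a^3 + a^2*(5*n + 5) + a*(97*n^2 + 32*n + 7) - 70*n^3 - 84*n^2 - 14*n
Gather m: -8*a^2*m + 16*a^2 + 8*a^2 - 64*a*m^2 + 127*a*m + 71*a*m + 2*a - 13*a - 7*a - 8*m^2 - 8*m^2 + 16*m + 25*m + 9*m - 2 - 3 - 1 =24*a^2 - 18*a + m^2*(-64*a - 16) + m*(-8*a^2 + 198*a + 50) - 6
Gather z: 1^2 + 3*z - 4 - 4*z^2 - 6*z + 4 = -4*z^2 - 3*z + 1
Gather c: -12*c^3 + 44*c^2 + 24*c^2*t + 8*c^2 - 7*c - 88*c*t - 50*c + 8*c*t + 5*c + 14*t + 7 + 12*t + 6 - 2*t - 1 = -12*c^3 + c^2*(24*t + 52) + c*(-80*t - 52) + 24*t + 12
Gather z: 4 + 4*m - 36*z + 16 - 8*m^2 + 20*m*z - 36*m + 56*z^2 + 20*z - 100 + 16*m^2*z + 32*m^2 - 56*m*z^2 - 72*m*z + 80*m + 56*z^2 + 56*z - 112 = 24*m^2 + 48*m + z^2*(112 - 56*m) + z*(16*m^2 - 52*m + 40) - 192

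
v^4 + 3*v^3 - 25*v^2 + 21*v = v*(v - 3)*(v - 1)*(v + 7)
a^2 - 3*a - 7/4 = (a - 7/2)*(a + 1/2)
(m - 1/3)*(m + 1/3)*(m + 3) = m^3 + 3*m^2 - m/9 - 1/3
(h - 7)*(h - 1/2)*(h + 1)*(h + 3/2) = h^4 - 5*h^3 - 55*h^2/4 - 5*h/2 + 21/4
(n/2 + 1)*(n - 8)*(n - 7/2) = n^3/2 - 19*n^2/4 + 5*n/2 + 28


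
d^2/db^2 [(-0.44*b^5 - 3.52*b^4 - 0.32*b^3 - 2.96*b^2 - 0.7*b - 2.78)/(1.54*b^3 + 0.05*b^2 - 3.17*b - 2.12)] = (-2.08700799999999*b^9 - 0.20327999999995*b^8 + 12.881352*b^7 - 41.514176*b^6 - 137.157504*b^5 - 477.380904*b^4 - 571.037396*b^3 - 150.66678*b^2 - 60.887532*b - 73.659532)/(3.652264*b^9 + 0.35574*b^8 - 22.542366*b^7 - 16.547791*b^6 + 45.422703*b^5 + 63.587931*b^4 - 9.074765*b^3 - 63.236844*b^2 - 42.741744*b - 9.528128)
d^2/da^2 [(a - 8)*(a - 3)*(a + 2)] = 6*a - 18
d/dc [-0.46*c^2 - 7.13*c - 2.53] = -0.92*c - 7.13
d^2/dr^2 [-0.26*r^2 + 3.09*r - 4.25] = -0.520000000000000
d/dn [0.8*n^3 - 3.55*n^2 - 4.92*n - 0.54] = 2.4*n^2 - 7.1*n - 4.92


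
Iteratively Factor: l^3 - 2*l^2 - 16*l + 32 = (l - 2)*(l^2 - 16) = (l - 4)*(l - 2)*(l + 4)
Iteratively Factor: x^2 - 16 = (x + 4)*(x - 4)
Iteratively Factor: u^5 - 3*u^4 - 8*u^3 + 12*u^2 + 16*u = (u - 4)*(u^4 + u^3 - 4*u^2 - 4*u) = (u - 4)*(u + 2)*(u^3 - u^2 - 2*u) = (u - 4)*(u + 1)*(u + 2)*(u^2 - 2*u) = (u - 4)*(u - 2)*(u + 1)*(u + 2)*(u)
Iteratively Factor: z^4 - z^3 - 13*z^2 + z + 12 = (z - 1)*(z^3 - 13*z - 12) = (z - 1)*(z + 3)*(z^2 - 3*z - 4) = (z - 4)*(z - 1)*(z + 3)*(z + 1)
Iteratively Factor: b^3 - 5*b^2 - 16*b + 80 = (b - 5)*(b^2 - 16) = (b - 5)*(b + 4)*(b - 4)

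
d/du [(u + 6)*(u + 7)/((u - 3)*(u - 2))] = 18*(-u^2 - 4*u + 16)/(u^4 - 10*u^3 + 37*u^2 - 60*u + 36)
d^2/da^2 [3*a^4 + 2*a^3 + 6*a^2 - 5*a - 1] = 36*a^2 + 12*a + 12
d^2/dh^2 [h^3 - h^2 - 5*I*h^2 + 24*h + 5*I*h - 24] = 6*h - 2 - 10*I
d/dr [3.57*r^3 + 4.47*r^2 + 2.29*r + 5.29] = 10.71*r^2 + 8.94*r + 2.29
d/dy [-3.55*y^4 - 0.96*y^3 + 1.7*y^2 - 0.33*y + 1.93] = -14.2*y^3 - 2.88*y^2 + 3.4*y - 0.33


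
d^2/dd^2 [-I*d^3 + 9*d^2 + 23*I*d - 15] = -6*I*d + 18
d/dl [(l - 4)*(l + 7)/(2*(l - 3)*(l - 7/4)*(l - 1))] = 2*(-4*l^4 - 24*l^3 + 445*l^2 - 1330*l + 1057)/(16*l^6 - 184*l^5 + 849*l^4 - 2008*l^3 + 2566*l^2 - 1680*l + 441)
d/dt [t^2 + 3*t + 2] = 2*t + 3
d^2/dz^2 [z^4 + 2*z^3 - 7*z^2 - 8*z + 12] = 12*z^2 + 12*z - 14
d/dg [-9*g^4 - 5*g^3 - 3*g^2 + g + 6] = -36*g^3 - 15*g^2 - 6*g + 1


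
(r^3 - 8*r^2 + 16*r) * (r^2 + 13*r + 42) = r^5 + 5*r^4 - 46*r^3 - 128*r^2 + 672*r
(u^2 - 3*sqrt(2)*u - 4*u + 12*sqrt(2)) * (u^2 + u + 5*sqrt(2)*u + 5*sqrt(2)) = u^4 - 3*u^3 + 2*sqrt(2)*u^3 - 34*u^2 - 6*sqrt(2)*u^2 - 8*sqrt(2)*u + 90*u + 120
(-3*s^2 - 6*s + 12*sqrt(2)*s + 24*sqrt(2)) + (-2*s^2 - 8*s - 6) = -5*s^2 - 14*s + 12*sqrt(2)*s - 6 + 24*sqrt(2)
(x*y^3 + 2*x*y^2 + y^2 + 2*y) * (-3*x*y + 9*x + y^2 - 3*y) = -3*x^2*y^4 + 3*x^2*y^3 + 18*x^2*y^2 + x*y^5 - x*y^4 - 9*x*y^3 + 3*x*y^2 + 18*x*y + y^4 - y^3 - 6*y^2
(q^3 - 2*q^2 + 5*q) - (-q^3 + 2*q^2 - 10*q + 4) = 2*q^3 - 4*q^2 + 15*q - 4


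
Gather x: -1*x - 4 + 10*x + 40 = 9*x + 36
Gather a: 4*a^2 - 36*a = 4*a^2 - 36*a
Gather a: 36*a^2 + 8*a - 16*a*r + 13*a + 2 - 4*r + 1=36*a^2 + a*(21 - 16*r) - 4*r + 3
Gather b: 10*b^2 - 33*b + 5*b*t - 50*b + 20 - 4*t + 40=10*b^2 + b*(5*t - 83) - 4*t + 60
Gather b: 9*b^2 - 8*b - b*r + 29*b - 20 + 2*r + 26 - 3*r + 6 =9*b^2 + b*(21 - r) - r + 12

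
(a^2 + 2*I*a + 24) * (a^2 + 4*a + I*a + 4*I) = a^4 + 4*a^3 + 3*I*a^3 + 22*a^2 + 12*I*a^2 + 88*a + 24*I*a + 96*I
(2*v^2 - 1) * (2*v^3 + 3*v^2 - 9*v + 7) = 4*v^5 + 6*v^4 - 20*v^3 + 11*v^2 + 9*v - 7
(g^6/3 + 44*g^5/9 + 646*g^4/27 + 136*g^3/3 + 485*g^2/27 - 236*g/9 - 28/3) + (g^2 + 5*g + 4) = g^6/3 + 44*g^5/9 + 646*g^4/27 + 136*g^3/3 + 512*g^2/27 - 191*g/9 - 16/3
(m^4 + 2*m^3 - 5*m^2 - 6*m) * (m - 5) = m^5 - 3*m^4 - 15*m^3 + 19*m^2 + 30*m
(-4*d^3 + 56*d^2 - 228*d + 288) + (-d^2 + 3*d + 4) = -4*d^3 + 55*d^2 - 225*d + 292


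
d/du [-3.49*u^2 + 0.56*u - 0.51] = 0.56 - 6.98*u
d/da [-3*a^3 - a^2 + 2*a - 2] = -9*a^2 - 2*a + 2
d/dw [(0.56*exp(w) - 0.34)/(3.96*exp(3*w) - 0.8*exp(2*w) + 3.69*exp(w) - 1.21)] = (-4.4352*exp(3*w) + 4.4872*exp(2*w) - 0.544*exp(w) + 0.577)*exp(w)/(15.6816*exp(6*w) - 6.336*exp(5*w) + 29.8648*exp(4*w) - 15.4872*exp(3*w) + 15.5521*exp(2*w) - 8.9298*exp(w) + 1.4641)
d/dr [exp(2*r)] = 2*exp(2*r)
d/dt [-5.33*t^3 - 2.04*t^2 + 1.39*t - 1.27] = -15.99*t^2 - 4.08*t + 1.39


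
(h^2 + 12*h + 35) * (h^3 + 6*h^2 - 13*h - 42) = h^5 + 18*h^4 + 94*h^3 + 12*h^2 - 959*h - 1470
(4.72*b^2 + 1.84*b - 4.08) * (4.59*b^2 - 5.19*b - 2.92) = 21.6648*b^4 - 16.0512*b^3 - 42.0592*b^2 + 15.8024*b + 11.9136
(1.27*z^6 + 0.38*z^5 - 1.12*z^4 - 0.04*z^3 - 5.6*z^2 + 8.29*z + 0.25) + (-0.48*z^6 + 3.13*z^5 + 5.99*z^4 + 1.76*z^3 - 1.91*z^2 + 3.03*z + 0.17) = 0.79*z^6 + 3.51*z^5 + 4.87*z^4 + 1.72*z^3 - 7.51*z^2 + 11.32*z + 0.42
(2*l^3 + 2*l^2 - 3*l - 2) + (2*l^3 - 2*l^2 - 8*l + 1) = 4*l^3 - 11*l - 1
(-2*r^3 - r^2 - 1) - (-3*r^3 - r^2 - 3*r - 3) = r^3 + 3*r + 2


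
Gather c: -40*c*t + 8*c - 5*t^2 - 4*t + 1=c*(8 - 40*t) - 5*t^2 - 4*t + 1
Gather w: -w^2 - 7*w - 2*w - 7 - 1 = -w^2 - 9*w - 8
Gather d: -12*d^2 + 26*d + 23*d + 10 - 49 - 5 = -12*d^2 + 49*d - 44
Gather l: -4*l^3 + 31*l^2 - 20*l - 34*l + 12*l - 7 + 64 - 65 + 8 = -4*l^3 + 31*l^2 - 42*l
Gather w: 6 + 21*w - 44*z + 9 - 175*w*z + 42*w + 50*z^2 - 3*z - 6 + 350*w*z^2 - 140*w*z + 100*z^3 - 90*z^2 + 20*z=w*(350*z^2 - 315*z + 63) + 100*z^3 - 40*z^2 - 27*z + 9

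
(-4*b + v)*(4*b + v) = -16*b^2 + v^2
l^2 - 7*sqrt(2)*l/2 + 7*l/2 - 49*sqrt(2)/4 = (l + 7/2)*(l - 7*sqrt(2)/2)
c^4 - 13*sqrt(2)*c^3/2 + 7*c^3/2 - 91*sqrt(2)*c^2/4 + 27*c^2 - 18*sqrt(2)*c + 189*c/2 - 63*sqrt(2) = (c + 7/2)*(c - 3*sqrt(2))*(c - 2*sqrt(2))*(c - 3*sqrt(2)/2)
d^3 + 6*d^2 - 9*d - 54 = (d - 3)*(d + 3)*(d + 6)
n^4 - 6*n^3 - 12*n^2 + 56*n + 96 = (n - 6)*(n - 4)*(n + 2)^2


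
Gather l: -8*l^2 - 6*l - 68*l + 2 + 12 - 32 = -8*l^2 - 74*l - 18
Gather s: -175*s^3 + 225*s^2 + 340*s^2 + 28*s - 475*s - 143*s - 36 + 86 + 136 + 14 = -175*s^3 + 565*s^2 - 590*s + 200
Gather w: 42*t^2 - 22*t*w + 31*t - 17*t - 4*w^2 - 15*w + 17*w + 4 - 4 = 42*t^2 + 14*t - 4*w^2 + w*(2 - 22*t)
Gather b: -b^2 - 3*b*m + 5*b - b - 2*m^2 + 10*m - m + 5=-b^2 + b*(4 - 3*m) - 2*m^2 + 9*m + 5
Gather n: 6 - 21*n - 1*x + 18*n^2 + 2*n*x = 18*n^2 + n*(2*x - 21) - x + 6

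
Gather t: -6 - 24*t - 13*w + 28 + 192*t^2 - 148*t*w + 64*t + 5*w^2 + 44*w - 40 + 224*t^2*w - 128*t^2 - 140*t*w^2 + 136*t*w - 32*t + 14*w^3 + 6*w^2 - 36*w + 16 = t^2*(224*w + 64) + t*(-140*w^2 - 12*w + 8) + 14*w^3 + 11*w^2 - 5*w - 2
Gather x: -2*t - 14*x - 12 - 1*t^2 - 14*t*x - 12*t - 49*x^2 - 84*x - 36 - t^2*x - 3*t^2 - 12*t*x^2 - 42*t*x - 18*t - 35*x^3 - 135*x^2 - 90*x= -4*t^2 - 32*t - 35*x^3 + x^2*(-12*t - 184) + x*(-t^2 - 56*t - 188) - 48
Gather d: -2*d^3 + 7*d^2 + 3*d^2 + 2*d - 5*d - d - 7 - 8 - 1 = -2*d^3 + 10*d^2 - 4*d - 16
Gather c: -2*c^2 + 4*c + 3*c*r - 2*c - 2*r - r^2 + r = -2*c^2 + c*(3*r + 2) - r^2 - r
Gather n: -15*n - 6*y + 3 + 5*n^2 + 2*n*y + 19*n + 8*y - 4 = 5*n^2 + n*(2*y + 4) + 2*y - 1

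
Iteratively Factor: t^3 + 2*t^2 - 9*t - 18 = (t + 2)*(t^2 - 9) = (t + 2)*(t + 3)*(t - 3)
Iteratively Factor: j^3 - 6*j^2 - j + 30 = (j - 3)*(j^2 - 3*j - 10) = (j - 3)*(j + 2)*(j - 5)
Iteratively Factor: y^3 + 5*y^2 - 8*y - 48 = (y + 4)*(y^2 + y - 12) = (y + 4)^2*(y - 3)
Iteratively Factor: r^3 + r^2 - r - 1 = (r + 1)*(r^2 - 1) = (r - 1)*(r + 1)*(r + 1)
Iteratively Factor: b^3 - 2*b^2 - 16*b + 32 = (b - 4)*(b^2 + 2*b - 8) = (b - 4)*(b - 2)*(b + 4)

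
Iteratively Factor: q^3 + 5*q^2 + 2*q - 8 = (q + 2)*(q^2 + 3*q - 4) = (q + 2)*(q + 4)*(q - 1)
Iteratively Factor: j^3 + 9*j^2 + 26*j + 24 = (j + 3)*(j^2 + 6*j + 8) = (j + 3)*(j + 4)*(j + 2)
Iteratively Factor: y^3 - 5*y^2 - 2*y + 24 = (y - 4)*(y^2 - y - 6) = (y - 4)*(y + 2)*(y - 3)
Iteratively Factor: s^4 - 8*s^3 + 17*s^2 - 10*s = (s - 2)*(s^3 - 6*s^2 + 5*s) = (s - 2)*(s - 1)*(s^2 - 5*s) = (s - 5)*(s - 2)*(s - 1)*(s)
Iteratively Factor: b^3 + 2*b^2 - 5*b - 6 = (b + 3)*(b^2 - b - 2) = (b + 1)*(b + 3)*(b - 2)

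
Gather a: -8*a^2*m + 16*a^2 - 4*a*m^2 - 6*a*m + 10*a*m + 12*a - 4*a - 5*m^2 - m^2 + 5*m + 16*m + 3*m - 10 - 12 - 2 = a^2*(16 - 8*m) + a*(-4*m^2 + 4*m + 8) - 6*m^2 + 24*m - 24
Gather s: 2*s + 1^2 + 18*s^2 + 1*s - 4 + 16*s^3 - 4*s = 16*s^3 + 18*s^2 - s - 3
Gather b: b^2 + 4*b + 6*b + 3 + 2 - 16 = b^2 + 10*b - 11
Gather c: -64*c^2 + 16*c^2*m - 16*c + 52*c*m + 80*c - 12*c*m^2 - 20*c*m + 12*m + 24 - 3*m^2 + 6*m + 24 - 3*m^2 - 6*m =c^2*(16*m - 64) + c*(-12*m^2 + 32*m + 64) - 6*m^2 + 12*m + 48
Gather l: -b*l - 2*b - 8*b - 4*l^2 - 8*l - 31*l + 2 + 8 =-10*b - 4*l^2 + l*(-b - 39) + 10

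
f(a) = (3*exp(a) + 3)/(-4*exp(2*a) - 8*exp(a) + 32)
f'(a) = (3*exp(a) + 3)*(8*exp(2*a) + 8*exp(a))/(-4*exp(2*a) - 8*exp(a) + 32)^2 + 3*exp(a)/(-4*exp(2*a) - 8*exp(a) + 32)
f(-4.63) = 0.09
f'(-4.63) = 0.00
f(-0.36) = 0.21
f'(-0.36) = 0.17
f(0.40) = 0.67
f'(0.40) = 2.18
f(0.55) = 1.34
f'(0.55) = 9.15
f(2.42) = -0.07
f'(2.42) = 0.07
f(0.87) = -1.03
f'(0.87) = 6.00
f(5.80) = -0.00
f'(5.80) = 0.00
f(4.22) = -0.01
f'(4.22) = 0.01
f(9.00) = 0.00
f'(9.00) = 0.00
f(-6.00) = 0.09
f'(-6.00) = 0.00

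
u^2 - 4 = (u - 2)*(u + 2)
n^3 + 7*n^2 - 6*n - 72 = (n - 3)*(n + 4)*(n + 6)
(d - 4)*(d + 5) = d^2 + d - 20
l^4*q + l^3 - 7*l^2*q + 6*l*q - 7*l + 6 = (l - 2)*(l - 1)*(l + 3)*(l*q + 1)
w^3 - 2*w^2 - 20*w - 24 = (w - 6)*(w + 2)^2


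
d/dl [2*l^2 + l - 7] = 4*l + 1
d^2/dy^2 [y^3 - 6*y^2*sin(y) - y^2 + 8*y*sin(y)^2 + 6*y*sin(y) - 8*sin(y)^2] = 6*y^2*sin(y) - 6*y*sin(y) - 24*y*cos(y) + 16*y*cos(2*y) + 6*y + 12*sqrt(2)*cos(y + pi/4) - 16*sqrt(2)*cos(2*y + pi/4) - 2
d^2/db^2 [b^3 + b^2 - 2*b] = 6*b + 2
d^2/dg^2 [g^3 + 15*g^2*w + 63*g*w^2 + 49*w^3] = 6*g + 30*w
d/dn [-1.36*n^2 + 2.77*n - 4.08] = 2.77 - 2.72*n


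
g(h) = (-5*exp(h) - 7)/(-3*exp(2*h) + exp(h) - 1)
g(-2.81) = 7.68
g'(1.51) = -0.65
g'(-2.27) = 0.90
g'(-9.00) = 0.00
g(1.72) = 0.39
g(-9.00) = 7.00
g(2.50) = 0.16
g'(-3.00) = 0.54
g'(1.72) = -0.49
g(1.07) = 0.91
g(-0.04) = 4.20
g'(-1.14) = -0.97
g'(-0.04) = -5.14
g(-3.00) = 7.57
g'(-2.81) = 0.63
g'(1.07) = -1.25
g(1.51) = 0.51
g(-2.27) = 8.09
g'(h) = (-5*exp(h) - 7)*(6*exp(2*h) - exp(h))/(-3*exp(2*h) + exp(h) - 1)^2 - 5*exp(h)/(-3*exp(2*h) + exp(h) - 1)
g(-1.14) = 8.71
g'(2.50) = -0.18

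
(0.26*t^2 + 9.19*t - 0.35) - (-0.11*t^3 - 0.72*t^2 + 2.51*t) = 0.11*t^3 + 0.98*t^2 + 6.68*t - 0.35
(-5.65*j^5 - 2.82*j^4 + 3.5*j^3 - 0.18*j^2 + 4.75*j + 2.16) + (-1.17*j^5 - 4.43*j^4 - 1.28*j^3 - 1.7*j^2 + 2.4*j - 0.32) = -6.82*j^5 - 7.25*j^4 + 2.22*j^3 - 1.88*j^2 + 7.15*j + 1.84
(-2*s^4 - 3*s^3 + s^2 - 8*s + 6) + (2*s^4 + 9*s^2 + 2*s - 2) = -3*s^3 + 10*s^2 - 6*s + 4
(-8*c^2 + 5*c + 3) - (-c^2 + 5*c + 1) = 2 - 7*c^2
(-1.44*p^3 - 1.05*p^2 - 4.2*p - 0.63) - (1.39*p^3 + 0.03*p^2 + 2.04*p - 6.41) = -2.83*p^3 - 1.08*p^2 - 6.24*p + 5.78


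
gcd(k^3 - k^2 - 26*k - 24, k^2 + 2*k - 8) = k + 4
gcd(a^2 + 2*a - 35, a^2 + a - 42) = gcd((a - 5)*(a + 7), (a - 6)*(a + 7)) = a + 7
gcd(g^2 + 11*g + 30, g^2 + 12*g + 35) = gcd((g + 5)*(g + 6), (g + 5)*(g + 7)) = g + 5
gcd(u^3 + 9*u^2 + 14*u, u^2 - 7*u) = u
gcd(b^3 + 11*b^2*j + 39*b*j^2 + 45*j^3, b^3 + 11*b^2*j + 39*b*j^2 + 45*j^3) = b^3 + 11*b^2*j + 39*b*j^2 + 45*j^3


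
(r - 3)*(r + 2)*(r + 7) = r^3 + 6*r^2 - 13*r - 42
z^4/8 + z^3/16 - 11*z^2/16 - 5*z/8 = z*(z/4 + 1/2)*(z/2 + 1/2)*(z - 5/2)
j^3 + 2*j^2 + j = j*(j + 1)^2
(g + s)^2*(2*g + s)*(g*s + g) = 2*g^4*s + 2*g^4 + 5*g^3*s^2 + 5*g^3*s + 4*g^2*s^3 + 4*g^2*s^2 + g*s^4 + g*s^3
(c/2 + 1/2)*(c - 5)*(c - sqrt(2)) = c^3/2 - 2*c^2 - sqrt(2)*c^2/2 - 5*c/2 + 2*sqrt(2)*c + 5*sqrt(2)/2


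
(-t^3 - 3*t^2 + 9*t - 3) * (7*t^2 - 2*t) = -7*t^5 - 19*t^4 + 69*t^3 - 39*t^2 + 6*t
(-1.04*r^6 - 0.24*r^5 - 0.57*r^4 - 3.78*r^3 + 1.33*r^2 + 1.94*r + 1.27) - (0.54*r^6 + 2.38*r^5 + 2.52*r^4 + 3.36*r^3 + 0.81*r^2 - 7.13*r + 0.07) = -1.58*r^6 - 2.62*r^5 - 3.09*r^4 - 7.14*r^3 + 0.52*r^2 + 9.07*r + 1.2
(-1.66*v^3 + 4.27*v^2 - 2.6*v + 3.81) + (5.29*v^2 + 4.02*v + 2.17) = -1.66*v^3 + 9.56*v^2 + 1.42*v + 5.98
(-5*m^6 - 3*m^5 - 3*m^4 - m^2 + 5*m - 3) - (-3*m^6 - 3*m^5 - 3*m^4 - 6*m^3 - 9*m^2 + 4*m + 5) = -2*m^6 + 6*m^3 + 8*m^2 + m - 8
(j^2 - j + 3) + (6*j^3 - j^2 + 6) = 6*j^3 - j + 9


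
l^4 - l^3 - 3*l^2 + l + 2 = (l - 2)*(l - 1)*(l + 1)^2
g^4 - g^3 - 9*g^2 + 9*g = g*(g - 3)*(g - 1)*(g + 3)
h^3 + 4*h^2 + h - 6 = (h - 1)*(h + 2)*(h + 3)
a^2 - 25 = (a - 5)*(a + 5)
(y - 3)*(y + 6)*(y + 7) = y^3 + 10*y^2 + 3*y - 126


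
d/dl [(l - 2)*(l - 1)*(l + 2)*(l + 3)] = 4*l^3 + 6*l^2 - 14*l - 8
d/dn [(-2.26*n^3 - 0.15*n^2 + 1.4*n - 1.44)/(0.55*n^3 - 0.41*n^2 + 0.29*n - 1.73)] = (1.0091*n^4 - 2.8508*n^3 + 14.6359*n^2 - 0.6618*n - 2.0044)/(0.3025*n^6 - 0.451*n^5 + 0.4871*n^4 - 2.1408*n^3 + 1.5027*n^2 - 1.0034*n + 2.9929)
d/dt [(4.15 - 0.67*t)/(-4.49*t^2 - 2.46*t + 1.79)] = (-3.0083*t^2 + 37.267*t + 9.0097)/(20.1601*t^4 + 22.0908*t^3 - 10.0226*t^2 - 8.8068*t + 3.2041)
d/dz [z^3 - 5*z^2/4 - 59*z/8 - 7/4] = 3*z^2 - 5*z/2 - 59/8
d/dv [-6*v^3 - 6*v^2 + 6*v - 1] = -18*v^2 - 12*v + 6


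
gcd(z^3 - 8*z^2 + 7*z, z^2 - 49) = z - 7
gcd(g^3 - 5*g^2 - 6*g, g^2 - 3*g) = g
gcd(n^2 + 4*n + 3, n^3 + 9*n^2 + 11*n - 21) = n + 3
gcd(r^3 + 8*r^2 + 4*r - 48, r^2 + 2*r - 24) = r + 6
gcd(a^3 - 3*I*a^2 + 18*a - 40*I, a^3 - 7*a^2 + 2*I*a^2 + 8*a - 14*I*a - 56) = a^2 + 2*I*a + 8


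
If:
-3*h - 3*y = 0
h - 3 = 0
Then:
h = 3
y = -3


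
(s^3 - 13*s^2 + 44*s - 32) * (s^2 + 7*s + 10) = s^5 - 6*s^4 - 37*s^3 + 146*s^2 + 216*s - 320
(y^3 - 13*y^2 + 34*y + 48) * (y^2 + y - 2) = y^5 - 12*y^4 + 19*y^3 + 108*y^2 - 20*y - 96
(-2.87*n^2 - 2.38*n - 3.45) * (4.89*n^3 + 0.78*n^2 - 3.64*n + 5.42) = -14.0343*n^5 - 13.8768*n^4 - 8.2801*n^3 - 9.5832*n^2 - 0.341599999999998*n - 18.699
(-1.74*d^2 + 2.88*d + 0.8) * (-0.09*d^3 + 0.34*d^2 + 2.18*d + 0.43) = 0.1566*d^5 - 0.8508*d^4 - 2.886*d^3 + 5.8022*d^2 + 2.9824*d + 0.344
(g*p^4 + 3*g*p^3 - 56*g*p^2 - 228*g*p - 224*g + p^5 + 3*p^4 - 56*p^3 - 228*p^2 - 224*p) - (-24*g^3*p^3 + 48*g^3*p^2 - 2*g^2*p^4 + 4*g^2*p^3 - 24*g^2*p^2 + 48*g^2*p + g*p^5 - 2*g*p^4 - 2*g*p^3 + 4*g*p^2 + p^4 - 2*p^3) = 24*g^3*p^3 - 48*g^3*p^2 + 2*g^2*p^4 - 4*g^2*p^3 + 24*g^2*p^2 - 48*g^2*p - g*p^5 + 3*g*p^4 + 5*g*p^3 - 60*g*p^2 - 228*g*p - 224*g + p^5 + 2*p^4 - 54*p^3 - 228*p^2 - 224*p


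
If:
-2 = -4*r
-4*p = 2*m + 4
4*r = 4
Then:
No Solution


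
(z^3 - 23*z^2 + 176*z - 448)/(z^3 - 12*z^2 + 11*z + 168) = (z - 8)/(z + 3)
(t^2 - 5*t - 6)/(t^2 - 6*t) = (t + 1)/t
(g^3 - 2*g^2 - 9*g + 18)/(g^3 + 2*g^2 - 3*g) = (g^2 - 5*g + 6)/(g*(g - 1))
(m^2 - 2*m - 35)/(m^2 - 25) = (m - 7)/(m - 5)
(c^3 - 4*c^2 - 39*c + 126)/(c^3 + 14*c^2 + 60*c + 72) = (c^2 - 10*c + 21)/(c^2 + 8*c + 12)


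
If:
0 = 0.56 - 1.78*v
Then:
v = 0.31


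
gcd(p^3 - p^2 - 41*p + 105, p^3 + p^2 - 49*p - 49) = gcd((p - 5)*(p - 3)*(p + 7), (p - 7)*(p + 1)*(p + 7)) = p + 7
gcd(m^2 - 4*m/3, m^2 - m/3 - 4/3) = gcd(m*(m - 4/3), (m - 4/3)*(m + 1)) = m - 4/3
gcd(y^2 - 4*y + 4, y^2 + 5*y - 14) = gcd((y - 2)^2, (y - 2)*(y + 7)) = y - 2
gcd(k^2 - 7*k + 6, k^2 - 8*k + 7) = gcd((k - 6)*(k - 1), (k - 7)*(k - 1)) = k - 1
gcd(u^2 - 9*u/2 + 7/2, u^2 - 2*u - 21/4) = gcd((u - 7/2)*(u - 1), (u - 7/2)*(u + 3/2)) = u - 7/2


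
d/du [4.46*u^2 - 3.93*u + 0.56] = 8.92*u - 3.93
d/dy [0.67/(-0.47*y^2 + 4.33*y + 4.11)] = (0.6298*y - 2.9011)/(-0.47*y^2 + 4.33*y + 4.11)^2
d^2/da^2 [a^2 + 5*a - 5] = 2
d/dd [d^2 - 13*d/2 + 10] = 2*d - 13/2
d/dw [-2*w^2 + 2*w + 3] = 2 - 4*w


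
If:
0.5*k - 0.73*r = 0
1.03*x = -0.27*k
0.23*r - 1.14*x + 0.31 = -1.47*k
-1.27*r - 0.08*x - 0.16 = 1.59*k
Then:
No Solution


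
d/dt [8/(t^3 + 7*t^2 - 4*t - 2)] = 8*(-3*t^2 - 14*t + 4)/(t^3 + 7*t^2 - 4*t - 2)^2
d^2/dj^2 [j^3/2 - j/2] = 3*j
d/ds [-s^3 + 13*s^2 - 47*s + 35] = -3*s^2 + 26*s - 47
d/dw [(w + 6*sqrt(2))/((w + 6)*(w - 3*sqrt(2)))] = ((w + 6)*(w - 3*sqrt(2)) - (w + 6)*(w + 6*sqrt(2)) - (w - 3*sqrt(2))*(w + 6*sqrt(2)))/((w + 6)^2*(w - 3*sqrt(2))^2)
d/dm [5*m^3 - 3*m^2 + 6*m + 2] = 15*m^2 - 6*m + 6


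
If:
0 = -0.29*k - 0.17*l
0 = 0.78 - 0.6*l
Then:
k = -0.76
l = 1.30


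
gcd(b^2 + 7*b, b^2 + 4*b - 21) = b + 7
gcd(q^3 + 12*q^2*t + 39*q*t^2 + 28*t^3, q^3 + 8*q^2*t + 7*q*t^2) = q^2 + 8*q*t + 7*t^2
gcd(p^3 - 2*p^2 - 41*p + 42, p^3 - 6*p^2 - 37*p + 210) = p^2 - p - 42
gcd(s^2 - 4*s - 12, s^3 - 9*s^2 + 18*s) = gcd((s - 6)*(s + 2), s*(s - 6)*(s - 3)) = s - 6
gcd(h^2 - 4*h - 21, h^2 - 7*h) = h - 7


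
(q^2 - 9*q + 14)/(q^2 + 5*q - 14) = (q - 7)/(q + 7)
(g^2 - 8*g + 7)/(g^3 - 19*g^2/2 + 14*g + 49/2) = 2*(g - 1)/(2*g^2 - 5*g - 7)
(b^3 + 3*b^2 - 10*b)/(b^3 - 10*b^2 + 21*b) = (b^2 + 3*b - 10)/(b^2 - 10*b + 21)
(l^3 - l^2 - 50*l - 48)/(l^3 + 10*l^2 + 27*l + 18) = (l - 8)/(l + 3)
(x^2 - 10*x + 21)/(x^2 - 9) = (x - 7)/(x + 3)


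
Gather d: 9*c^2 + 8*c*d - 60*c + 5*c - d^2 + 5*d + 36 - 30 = 9*c^2 - 55*c - d^2 + d*(8*c + 5) + 6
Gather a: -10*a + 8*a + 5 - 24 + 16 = -2*a - 3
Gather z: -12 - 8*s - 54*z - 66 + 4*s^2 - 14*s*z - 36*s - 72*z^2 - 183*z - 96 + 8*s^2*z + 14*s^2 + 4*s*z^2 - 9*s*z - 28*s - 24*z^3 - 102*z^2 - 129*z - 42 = 18*s^2 - 72*s - 24*z^3 + z^2*(4*s - 174) + z*(8*s^2 - 23*s - 366) - 216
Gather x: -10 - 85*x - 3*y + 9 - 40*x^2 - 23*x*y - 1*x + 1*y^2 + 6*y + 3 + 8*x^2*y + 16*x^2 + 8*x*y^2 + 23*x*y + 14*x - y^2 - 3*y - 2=x^2*(8*y - 24) + x*(8*y^2 - 72)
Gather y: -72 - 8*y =-8*y - 72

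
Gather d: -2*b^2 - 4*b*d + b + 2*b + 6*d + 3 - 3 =-2*b^2 + 3*b + d*(6 - 4*b)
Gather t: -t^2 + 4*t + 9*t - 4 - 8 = -t^2 + 13*t - 12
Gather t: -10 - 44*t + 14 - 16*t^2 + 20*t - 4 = -16*t^2 - 24*t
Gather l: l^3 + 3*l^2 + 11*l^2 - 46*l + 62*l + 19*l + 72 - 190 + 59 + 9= l^3 + 14*l^2 + 35*l - 50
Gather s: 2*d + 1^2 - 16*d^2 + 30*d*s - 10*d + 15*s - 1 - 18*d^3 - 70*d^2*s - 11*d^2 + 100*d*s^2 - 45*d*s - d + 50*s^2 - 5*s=-18*d^3 - 27*d^2 - 9*d + s^2*(100*d + 50) + s*(-70*d^2 - 15*d + 10)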